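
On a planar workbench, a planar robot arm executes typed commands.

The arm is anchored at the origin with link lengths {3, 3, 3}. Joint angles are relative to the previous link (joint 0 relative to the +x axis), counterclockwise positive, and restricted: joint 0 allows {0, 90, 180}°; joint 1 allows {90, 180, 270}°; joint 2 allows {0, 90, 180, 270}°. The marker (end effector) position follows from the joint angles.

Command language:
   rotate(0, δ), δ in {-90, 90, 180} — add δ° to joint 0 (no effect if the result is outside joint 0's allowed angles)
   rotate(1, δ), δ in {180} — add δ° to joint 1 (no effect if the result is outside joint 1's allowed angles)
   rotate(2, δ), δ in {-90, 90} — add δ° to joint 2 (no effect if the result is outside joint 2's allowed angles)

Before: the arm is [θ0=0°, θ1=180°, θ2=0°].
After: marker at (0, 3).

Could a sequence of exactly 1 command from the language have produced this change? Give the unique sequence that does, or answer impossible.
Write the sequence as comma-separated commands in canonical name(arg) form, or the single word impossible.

rotate(2, -90)

from: [θ0=0°, θ1=180°, θ2=0°]
step 1 (rotate(2, -90)): [θ0=0°, θ1=180°, θ2=270°]
no rival 1-sequence matches.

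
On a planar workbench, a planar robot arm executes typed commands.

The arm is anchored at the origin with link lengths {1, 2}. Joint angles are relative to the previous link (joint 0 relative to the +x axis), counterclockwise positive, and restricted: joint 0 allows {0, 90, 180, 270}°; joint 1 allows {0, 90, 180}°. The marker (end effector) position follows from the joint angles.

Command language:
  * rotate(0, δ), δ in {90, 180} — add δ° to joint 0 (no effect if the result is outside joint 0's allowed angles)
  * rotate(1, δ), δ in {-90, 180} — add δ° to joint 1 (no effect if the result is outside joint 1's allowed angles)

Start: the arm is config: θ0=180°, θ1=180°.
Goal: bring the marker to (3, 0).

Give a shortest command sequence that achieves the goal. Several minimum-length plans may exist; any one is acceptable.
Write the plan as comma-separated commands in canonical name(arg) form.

initial: config: θ0=180°, θ1=180°
step 1 (rotate(0, 180)): config: θ0=0°, θ1=180°
step 2 (rotate(1, 180)): config: θ0=0°, θ1=0°
minimal: 2 command(s), checked below 2.

rotate(0, 180), rotate(1, 180)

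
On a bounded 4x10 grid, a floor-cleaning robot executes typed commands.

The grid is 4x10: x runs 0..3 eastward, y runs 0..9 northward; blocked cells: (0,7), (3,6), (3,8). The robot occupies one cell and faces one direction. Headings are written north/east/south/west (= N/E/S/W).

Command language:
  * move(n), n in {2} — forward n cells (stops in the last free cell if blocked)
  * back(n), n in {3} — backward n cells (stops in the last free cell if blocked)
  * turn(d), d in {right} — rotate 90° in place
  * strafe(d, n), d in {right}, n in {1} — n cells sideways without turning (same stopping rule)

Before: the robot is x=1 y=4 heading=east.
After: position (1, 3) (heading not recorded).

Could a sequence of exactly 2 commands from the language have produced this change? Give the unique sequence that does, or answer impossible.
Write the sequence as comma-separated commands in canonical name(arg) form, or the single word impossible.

strafe(right, 1), turn(right)

key: order matters: swapping strafe(right, 1) and turn(right) lands elsewhere
initial: x=1 y=4 heading=east
1. strafe(right, 1) → x=1 y=3 heading=east
2. turn(right) → x=1 y=3 heading=south
uniquely the one of 16 2-step routes that fits.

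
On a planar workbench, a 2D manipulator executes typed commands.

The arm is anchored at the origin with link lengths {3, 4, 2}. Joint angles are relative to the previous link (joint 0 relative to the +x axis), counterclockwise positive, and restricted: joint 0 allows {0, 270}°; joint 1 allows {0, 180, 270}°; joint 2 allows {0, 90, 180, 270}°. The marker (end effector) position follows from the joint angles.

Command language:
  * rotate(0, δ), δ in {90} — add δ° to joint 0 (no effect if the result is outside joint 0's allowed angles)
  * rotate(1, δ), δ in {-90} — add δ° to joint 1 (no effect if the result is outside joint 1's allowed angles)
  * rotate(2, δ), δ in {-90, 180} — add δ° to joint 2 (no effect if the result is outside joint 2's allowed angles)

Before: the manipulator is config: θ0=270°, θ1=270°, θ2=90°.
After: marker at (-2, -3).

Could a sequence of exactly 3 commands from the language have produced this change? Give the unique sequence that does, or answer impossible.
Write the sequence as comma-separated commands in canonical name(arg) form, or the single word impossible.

rotate(2, -90), rotate(2, -90), rotate(2, -90)

t0: config: θ0=270°, θ1=270°, θ2=90°
step 1 (rotate(2, -90)): config: θ0=270°, θ1=270°, θ2=0°
step 2 (rotate(2, -90)): config: θ0=270°, θ1=270°, θ2=270°
step 3 (rotate(2, -90)): config: θ0=270°, θ1=270°, θ2=180°
all 64 alternatives checked — unique.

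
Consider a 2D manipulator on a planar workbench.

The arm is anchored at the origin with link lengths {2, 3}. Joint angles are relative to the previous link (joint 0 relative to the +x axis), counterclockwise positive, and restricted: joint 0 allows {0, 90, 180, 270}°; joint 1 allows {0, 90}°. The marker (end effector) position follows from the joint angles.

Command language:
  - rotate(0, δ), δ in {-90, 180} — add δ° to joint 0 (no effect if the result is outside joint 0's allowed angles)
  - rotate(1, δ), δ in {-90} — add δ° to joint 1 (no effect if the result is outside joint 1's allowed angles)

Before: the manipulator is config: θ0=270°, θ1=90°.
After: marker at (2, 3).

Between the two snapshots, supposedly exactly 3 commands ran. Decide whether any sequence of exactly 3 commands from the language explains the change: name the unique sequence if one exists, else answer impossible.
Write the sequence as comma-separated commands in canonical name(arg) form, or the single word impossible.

rotate(0, -90), rotate(0, -90), rotate(0, -90)

t0: config: θ0=270°, θ1=90°
step 1 (rotate(0, -90)): config: θ0=180°, θ1=90°
step 2 (rotate(0, -90)): config: θ0=90°, θ1=90°
step 3 (rotate(0, -90)): config: θ0=0°, θ1=90°
no rival 3-sequence matches.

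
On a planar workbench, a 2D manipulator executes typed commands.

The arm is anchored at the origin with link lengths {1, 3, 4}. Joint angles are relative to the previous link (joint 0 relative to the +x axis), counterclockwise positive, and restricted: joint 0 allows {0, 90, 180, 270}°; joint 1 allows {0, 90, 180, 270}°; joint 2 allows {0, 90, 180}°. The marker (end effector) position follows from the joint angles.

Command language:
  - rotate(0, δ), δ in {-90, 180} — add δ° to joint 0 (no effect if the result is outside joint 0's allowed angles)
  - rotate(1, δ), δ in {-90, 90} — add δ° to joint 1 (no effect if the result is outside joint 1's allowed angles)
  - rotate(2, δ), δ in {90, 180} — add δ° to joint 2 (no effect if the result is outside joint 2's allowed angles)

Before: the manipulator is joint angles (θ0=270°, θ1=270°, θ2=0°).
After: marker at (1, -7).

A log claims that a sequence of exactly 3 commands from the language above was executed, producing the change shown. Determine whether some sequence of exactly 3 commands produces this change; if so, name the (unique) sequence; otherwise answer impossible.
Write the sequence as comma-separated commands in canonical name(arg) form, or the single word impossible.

begin: joint angles (θ0=270°, θ1=270°, θ2=0°)
1. rotate(0, -90) → joint angles (θ0=180°, θ1=270°, θ2=0°)
2. rotate(0, -90) → joint angles (θ0=90°, θ1=270°, θ2=0°)
3. rotate(0, -90) → joint angles (θ0=0°, θ1=270°, θ2=0°)
all 216 alternatives checked — unique.

rotate(0, -90), rotate(0, -90), rotate(0, -90)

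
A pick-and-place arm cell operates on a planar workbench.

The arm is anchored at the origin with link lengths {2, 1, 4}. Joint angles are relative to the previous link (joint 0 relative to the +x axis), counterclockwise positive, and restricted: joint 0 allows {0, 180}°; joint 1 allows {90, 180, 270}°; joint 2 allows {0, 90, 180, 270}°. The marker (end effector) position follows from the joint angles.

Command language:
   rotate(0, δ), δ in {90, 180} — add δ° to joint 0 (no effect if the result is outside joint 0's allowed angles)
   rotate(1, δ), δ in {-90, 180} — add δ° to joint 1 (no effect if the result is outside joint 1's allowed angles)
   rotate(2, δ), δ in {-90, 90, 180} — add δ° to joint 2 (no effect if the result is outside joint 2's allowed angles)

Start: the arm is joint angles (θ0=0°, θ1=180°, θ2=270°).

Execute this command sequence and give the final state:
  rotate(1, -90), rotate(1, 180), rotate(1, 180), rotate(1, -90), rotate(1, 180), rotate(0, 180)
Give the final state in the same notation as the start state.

t0: joint angles (θ0=0°, θ1=180°, θ2=270°)
[1] after rotate(1, -90): joint angles (θ0=0°, θ1=90°, θ2=270°)
[2] after rotate(1, 180): joint angles (θ0=0°, θ1=270°, θ2=270°)
[3] after rotate(1, 180): joint angles (θ0=0°, θ1=90°, θ2=270°)
[4] after rotate(1, -90): joint angles (θ0=0°, θ1=90°, θ2=270°)
[5] after rotate(1, 180): joint angles (θ0=0°, θ1=270°, θ2=270°)
[6] after rotate(0, 180): joint angles (θ0=180°, θ1=270°, θ2=270°)

joint angles (θ0=180°, θ1=270°, θ2=270°)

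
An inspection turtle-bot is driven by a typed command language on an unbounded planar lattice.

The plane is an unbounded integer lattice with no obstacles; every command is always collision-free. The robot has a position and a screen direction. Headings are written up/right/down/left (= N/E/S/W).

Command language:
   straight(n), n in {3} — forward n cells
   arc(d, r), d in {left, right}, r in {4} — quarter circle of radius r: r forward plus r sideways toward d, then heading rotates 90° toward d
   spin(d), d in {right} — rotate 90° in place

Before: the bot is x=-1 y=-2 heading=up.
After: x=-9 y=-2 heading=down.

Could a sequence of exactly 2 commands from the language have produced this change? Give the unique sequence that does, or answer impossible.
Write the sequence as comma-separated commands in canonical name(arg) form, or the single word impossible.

arc(left, 4), arc(left, 4)

key: cell and facing (now S) both changed — the 2 commands mix motion and turning
begin: x=-1 y=-2 heading=up
t=1 arc(left, 4) ⇒ x=-5 y=2 heading=left
t=2 arc(left, 4) ⇒ x=-9 y=-2 heading=down
all 16 alternatives checked — unique.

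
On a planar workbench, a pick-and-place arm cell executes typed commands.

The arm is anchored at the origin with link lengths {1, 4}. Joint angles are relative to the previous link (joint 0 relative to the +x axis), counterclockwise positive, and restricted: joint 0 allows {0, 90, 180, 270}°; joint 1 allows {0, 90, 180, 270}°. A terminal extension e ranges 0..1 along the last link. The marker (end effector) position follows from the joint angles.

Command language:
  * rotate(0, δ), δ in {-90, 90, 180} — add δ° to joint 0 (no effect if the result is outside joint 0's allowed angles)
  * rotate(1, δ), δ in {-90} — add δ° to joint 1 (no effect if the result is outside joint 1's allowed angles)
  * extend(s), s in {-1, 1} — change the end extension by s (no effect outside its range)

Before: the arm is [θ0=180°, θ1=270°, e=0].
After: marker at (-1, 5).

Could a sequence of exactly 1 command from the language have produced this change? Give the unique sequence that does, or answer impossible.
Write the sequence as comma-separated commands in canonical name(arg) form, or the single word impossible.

from: [θ0=180°, θ1=270°, e=0]
[1] after extend(1): [θ0=180°, θ1=270°, e=1]
no other 1-command option fits: unique.

extend(1)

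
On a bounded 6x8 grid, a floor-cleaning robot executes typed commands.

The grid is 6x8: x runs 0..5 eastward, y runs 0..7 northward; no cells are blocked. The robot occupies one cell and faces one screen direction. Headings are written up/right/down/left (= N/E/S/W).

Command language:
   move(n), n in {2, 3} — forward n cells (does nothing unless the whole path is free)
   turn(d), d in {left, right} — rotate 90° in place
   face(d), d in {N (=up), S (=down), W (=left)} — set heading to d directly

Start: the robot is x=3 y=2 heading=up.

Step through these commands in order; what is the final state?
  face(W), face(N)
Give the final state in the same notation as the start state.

x=3 y=2 heading=up

t0: x=3 y=2 heading=up
step 1 (face(W)): x=3 y=2 heading=left
step 2 (face(N)): x=3 y=2 heading=up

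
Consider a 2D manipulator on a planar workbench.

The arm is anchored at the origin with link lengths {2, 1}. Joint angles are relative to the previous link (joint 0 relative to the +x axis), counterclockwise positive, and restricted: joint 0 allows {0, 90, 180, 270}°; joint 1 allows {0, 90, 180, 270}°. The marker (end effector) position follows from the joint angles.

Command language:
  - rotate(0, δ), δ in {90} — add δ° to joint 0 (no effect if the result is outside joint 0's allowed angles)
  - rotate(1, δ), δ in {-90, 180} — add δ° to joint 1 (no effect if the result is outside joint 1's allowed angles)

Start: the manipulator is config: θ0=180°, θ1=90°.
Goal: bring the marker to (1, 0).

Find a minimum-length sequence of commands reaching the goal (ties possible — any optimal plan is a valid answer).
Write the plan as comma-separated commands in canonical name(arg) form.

initial: config: θ0=180°, θ1=90°
step 1 (rotate(1, -90)): config: θ0=180°, θ1=0°
step 2 (rotate(1, 180)): config: θ0=180°, θ1=180°
step 3 (rotate(0, 90)): config: θ0=270°, θ1=180°
step 4 (rotate(0, 90)): config: θ0=0°, θ1=180°
nothing shorter than 4 reaches the goal.

rotate(1, -90), rotate(1, 180), rotate(0, 90), rotate(0, 90)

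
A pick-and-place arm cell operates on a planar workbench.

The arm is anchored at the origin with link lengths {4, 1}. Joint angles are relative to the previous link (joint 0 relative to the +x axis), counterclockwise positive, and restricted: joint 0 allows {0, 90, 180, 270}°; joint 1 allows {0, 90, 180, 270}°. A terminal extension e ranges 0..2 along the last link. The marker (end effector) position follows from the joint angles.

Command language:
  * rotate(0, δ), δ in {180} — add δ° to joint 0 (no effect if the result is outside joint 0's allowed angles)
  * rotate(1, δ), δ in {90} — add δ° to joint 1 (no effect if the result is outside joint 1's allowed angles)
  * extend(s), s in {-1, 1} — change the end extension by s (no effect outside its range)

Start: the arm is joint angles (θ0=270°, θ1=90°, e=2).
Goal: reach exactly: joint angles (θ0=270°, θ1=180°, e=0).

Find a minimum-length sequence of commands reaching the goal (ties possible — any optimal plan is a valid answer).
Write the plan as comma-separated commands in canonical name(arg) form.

initial: joint angles (θ0=270°, θ1=90°, e=2)
[1] after rotate(1, 90): joint angles (θ0=270°, θ1=180°, e=2)
[2] after extend(-1): joint angles (θ0=270°, θ1=180°, e=1)
[3] after extend(-1): joint angles (θ0=270°, θ1=180°, e=0)
minimal: 3 command(s), checked below 3.

rotate(1, 90), extend(-1), extend(-1)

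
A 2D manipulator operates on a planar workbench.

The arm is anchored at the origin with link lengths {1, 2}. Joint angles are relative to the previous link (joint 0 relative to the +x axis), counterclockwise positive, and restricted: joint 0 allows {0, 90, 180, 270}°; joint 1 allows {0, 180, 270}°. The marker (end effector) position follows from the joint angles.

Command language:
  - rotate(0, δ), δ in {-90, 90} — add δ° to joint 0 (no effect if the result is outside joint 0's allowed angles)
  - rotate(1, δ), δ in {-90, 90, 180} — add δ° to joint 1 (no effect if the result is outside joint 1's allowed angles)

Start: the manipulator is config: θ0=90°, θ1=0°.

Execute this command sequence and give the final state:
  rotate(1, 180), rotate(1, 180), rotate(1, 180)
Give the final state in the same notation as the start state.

initial: config: θ0=90°, θ1=0°
[1] after rotate(1, 180): config: θ0=90°, θ1=180°
[2] after rotate(1, 180): config: θ0=90°, θ1=0°
[3] after rotate(1, 180): config: θ0=90°, θ1=180°

config: θ0=90°, θ1=180°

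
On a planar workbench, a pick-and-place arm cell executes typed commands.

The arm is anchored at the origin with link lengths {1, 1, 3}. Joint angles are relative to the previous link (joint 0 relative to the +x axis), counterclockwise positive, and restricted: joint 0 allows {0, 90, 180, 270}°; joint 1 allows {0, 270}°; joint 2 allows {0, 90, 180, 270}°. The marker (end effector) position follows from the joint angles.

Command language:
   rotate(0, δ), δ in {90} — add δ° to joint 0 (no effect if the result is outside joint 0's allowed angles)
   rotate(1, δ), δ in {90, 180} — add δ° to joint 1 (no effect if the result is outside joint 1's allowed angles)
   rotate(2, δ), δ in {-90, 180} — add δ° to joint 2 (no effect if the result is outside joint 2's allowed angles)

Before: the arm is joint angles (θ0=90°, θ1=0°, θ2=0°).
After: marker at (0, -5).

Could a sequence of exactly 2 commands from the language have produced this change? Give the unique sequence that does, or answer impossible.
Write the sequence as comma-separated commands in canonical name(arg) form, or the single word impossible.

rotate(0, 90), rotate(0, 90)

initial: joint angles (θ0=90°, θ1=0°, θ2=0°)
t=1 rotate(0, 90) ⇒ joint angles (θ0=180°, θ1=0°, θ2=0°)
t=2 rotate(0, 90) ⇒ joint angles (θ0=270°, θ1=0°, θ2=0°)
all 25 alternatives checked — unique.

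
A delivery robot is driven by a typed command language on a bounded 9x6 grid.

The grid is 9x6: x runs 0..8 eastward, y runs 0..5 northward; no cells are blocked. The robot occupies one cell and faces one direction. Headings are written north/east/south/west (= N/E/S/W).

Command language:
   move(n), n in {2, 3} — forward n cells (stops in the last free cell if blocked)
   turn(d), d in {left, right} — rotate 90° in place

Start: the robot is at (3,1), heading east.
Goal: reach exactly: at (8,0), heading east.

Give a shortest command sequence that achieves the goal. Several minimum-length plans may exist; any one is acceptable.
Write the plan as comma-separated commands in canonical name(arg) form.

t0: at (3,1), heading east
1. move(2) → at (5,1), heading east
2. turn(right) → at (5,1), heading south
3. move(2) → at (5,0), heading south
4. turn(left) → at (5,0), heading east
5. move(3) → at (8,0), heading east
minimal: 5 command(s), checked below 5.

move(2), turn(right), move(2), turn(left), move(3)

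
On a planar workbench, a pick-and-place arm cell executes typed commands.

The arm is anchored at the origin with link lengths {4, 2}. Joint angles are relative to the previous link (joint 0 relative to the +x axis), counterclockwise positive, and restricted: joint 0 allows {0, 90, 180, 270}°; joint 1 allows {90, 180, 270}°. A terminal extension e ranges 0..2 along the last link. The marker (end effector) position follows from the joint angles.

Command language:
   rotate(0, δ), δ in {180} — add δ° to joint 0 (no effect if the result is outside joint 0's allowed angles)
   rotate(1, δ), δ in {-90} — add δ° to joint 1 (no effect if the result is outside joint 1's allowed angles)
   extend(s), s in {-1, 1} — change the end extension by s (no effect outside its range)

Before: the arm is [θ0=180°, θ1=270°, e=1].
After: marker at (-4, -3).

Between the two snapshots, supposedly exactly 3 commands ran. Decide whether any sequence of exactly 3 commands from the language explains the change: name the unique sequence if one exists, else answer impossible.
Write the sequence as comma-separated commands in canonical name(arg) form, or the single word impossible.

rotate(1, -90), rotate(1, -90), rotate(1, -90)

begin: [θ0=180°, θ1=270°, e=1]
[1] after rotate(1, -90): [θ0=180°, θ1=180°, e=1]
[2] after rotate(1, -90): [θ0=180°, θ1=90°, e=1]
[3] after rotate(1, -90): [θ0=180°, θ1=90°, e=1]
no rival 3-sequence matches.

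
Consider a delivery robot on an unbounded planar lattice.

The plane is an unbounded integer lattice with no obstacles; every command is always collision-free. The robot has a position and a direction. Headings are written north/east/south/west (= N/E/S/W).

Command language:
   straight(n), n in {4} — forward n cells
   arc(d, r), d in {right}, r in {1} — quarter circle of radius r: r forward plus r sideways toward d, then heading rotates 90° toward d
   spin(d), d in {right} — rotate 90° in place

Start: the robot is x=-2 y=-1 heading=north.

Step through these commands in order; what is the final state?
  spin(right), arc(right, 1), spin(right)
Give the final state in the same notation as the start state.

begin: x=-2 y=-1 heading=north
t=1 spin(right) ⇒ x=-2 y=-1 heading=east
t=2 arc(right, 1) ⇒ x=-1 y=-2 heading=south
t=3 spin(right) ⇒ x=-1 y=-2 heading=west

x=-1 y=-2 heading=west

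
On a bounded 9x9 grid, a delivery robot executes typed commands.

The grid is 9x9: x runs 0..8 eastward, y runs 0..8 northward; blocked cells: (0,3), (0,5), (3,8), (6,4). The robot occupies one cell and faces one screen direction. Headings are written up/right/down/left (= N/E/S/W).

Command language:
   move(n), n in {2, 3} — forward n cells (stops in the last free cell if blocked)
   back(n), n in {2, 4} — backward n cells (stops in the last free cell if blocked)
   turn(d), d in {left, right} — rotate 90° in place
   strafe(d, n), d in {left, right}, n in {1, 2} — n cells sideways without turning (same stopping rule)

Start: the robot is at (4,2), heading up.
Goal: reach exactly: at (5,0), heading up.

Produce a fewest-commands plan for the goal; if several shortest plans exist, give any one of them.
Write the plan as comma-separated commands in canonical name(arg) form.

back(4), strafe(right, 1)

t0: at (4,2), heading up
1. back(4) → at (4,0), heading up
2. strafe(right, 1) → at (5,0), heading up
shorter routes all fall short; 2 is best.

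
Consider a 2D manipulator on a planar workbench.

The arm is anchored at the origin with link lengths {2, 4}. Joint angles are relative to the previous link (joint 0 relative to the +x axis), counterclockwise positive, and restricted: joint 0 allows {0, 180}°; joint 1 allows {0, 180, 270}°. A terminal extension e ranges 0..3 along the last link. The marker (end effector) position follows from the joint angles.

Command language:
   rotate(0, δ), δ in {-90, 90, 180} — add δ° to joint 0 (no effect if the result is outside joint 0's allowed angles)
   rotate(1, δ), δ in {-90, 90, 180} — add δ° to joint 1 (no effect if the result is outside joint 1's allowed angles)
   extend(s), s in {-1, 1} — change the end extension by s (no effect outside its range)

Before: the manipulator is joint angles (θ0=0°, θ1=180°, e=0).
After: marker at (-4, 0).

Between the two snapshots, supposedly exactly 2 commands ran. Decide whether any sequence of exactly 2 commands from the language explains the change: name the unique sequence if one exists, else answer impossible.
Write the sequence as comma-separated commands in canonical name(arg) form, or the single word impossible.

t0: joint angles (θ0=0°, θ1=180°, e=0)
1. extend(1) → joint angles (θ0=0°, θ1=180°, e=1)
2. extend(1) → joint angles (θ0=0°, θ1=180°, e=2)
no other 2-command option fits: unique.

extend(1), extend(1)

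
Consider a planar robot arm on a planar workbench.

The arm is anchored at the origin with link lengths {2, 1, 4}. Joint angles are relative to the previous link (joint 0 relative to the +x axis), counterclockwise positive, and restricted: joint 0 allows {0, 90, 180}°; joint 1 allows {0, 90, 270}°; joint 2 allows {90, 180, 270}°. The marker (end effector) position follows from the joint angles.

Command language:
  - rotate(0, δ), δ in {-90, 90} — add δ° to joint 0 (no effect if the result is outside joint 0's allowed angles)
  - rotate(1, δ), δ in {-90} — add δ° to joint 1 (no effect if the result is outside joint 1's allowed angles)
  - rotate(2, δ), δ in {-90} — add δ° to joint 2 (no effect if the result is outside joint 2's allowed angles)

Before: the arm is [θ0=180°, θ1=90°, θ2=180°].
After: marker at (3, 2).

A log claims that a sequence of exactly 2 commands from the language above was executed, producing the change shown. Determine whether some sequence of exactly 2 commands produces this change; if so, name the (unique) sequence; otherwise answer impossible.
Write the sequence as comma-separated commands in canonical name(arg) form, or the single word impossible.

key: order matters: swapping rotate(0, 90) and rotate(0, -90) lands elsewhere
initial: [θ0=180°, θ1=90°, θ2=180°]
step 1 (rotate(0, 90)): [θ0=180°, θ1=90°, θ2=180°]
step 2 (rotate(0, -90)): [θ0=90°, θ1=90°, θ2=180°]
no other 2-command option fits: unique.

rotate(0, 90), rotate(0, -90)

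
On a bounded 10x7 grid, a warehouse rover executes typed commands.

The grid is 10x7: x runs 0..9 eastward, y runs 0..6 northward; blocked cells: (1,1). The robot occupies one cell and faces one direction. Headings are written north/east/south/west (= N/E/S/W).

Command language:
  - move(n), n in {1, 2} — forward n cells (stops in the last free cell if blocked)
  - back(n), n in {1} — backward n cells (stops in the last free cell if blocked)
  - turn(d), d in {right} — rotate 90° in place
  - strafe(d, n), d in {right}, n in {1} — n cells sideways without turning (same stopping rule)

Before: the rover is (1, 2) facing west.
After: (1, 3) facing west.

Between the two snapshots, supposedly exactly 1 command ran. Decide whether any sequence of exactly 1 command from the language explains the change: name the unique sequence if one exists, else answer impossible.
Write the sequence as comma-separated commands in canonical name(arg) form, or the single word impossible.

strafe(right, 1)

key: heading stays W — the single command does not turn
begin: (1, 2) facing west
t=1 strafe(right, 1) ⇒ (1, 3) facing west
all 5 alternatives checked — unique.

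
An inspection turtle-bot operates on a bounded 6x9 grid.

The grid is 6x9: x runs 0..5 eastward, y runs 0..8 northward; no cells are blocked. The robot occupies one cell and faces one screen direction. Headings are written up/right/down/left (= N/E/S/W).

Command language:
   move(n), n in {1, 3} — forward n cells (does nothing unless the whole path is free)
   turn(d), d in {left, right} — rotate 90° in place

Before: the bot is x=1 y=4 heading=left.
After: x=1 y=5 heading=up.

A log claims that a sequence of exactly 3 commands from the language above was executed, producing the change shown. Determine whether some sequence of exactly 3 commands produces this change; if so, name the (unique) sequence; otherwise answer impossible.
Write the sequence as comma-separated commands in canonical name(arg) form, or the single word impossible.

move(3), turn(right), move(1)

key: running move(1) before move(3) would end elsewhere — order is forced
start: x=1 y=4 heading=left
[1] after move(3): x=1 y=4 heading=left
[2] after turn(right): x=1 y=4 heading=up
[3] after move(1): x=1 y=5 heading=up
no other 3-command option fits: unique.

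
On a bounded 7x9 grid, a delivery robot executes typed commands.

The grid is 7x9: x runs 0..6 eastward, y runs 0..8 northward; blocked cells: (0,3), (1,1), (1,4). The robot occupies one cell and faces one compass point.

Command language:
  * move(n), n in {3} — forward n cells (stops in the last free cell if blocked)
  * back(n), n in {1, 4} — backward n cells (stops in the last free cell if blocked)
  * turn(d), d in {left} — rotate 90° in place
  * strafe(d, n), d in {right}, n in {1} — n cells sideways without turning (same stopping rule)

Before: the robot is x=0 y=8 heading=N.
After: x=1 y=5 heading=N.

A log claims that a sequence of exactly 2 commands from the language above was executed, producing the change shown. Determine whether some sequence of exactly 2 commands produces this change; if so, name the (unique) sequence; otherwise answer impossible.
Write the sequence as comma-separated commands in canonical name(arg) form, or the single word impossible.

strafe(right, 1), back(4)

key: still facing N at the end — nothing in the sequence rotates
t0: x=0 y=8 heading=N
1. strafe(right, 1) → x=1 y=8 heading=N
2. back(4) → x=1 y=5 heading=N
uniquely the one of 25 2-step routes that fits.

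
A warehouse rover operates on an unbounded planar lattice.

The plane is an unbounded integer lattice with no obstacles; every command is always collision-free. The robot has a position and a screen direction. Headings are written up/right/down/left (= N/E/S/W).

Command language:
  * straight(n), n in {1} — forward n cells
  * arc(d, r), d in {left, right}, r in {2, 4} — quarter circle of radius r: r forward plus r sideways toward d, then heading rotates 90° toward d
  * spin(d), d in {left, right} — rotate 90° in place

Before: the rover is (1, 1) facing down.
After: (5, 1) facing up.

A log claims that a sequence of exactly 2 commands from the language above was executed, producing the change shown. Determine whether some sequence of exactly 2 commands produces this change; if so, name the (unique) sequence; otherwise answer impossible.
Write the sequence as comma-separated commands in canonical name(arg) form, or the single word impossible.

key: position moved to (5,1) AND the heading swung to N — translation plus rotation needed
t0: (1, 1) facing down
[1] after arc(left, 2): (3, -1) facing right
[2] after arc(left, 2): (5, 1) facing up
no other 2-command option fits: unique.

arc(left, 2), arc(left, 2)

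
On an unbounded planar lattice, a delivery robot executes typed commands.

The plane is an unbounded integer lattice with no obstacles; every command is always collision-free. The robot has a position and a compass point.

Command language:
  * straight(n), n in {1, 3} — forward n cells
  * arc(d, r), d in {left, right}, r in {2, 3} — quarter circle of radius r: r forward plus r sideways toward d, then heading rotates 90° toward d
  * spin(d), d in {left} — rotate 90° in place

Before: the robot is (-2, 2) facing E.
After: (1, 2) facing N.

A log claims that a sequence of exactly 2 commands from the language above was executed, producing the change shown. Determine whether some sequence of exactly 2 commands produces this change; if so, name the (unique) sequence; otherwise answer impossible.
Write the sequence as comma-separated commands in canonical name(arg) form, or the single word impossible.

straight(3), spin(left)

key: position moved to (1,2) AND the heading swung to N — translation plus rotation needed
t0: (-2, 2) facing E
1. straight(3) → (1, 2) facing E
2. spin(left) → (1, 2) facing N
all 49 alternatives checked — unique.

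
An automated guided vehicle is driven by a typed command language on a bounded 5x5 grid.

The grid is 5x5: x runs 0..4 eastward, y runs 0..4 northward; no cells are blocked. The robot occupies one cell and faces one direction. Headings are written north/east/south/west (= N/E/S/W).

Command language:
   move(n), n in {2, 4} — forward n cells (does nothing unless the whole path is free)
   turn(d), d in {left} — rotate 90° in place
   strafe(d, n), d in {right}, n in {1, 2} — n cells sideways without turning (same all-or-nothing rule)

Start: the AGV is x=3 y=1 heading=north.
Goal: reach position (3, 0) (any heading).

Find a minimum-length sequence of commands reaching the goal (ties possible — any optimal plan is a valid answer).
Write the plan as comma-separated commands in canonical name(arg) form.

turn(left), turn(left), turn(left), strafe(right, 1)

from: x=3 y=1 heading=north
t=1 turn(left) ⇒ x=3 y=1 heading=west
t=2 turn(left) ⇒ x=3 y=1 heading=south
t=3 turn(left) ⇒ x=3 y=1 heading=east
t=4 strafe(right, 1) ⇒ x=3 y=0 heading=east
minimal: 4 command(s), checked below 4.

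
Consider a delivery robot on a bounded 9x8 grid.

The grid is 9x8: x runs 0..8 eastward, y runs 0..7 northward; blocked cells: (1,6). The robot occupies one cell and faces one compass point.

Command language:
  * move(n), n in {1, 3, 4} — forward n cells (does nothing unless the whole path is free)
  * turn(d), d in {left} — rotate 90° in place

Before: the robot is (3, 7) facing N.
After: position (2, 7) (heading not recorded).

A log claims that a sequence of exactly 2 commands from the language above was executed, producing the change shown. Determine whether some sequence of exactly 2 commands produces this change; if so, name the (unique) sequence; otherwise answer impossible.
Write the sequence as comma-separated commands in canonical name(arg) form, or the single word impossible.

key: running move(1) before turn(left) would end elsewhere — order is forced
from: (3, 7) facing N
t=1 turn(left) ⇒ (3, 7) facing W
t=2 move(1) ⇒ (2, 7) facing W
all 16 alternatives checked — unique.

turn(left), move(1)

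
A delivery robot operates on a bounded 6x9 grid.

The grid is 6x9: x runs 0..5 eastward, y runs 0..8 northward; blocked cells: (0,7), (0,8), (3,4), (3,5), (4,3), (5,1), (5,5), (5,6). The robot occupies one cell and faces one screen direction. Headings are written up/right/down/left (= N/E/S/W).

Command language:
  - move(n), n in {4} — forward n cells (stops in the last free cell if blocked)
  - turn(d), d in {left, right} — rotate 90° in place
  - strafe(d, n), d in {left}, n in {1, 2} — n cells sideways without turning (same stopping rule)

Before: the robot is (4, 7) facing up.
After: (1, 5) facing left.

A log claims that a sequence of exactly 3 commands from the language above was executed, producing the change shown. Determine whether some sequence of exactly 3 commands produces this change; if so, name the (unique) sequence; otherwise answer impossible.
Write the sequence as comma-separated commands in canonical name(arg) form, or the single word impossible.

turn(left), move(4), strafe(left, 2)

key: move(4) is stopped early by the blocked cell at (0,7)
begin: (4, 7) facing up
[1] after turn(left): (4, 7) facing left
[2] after move(4): (1, 7) facing left
[3] after strafe(left, 2): (1, 5) facing left
no other 3-command option fits: unique.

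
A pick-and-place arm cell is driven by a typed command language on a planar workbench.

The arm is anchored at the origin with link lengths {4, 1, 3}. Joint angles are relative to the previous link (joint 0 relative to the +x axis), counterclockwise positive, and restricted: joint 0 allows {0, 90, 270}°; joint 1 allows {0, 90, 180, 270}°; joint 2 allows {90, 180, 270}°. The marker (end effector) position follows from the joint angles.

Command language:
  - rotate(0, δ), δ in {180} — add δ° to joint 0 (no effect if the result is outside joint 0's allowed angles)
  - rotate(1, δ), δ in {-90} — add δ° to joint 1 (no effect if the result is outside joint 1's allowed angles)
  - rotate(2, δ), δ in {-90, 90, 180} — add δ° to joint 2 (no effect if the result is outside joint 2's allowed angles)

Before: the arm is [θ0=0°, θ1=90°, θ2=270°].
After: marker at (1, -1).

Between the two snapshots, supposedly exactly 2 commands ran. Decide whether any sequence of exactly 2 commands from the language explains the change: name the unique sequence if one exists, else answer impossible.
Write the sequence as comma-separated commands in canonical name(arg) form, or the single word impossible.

rotate(1, -90), rotate(1, -90)

t0: [θ0=0°, θ1=90°, θ2=270°]
step 1 (rotate(1, -90)): [θ0=0°, θ1=0°, θ2=270°]
step 2 (rotate(1, -90)): [θ0=0°, θ1=270°, θ2=270°]
all 25 alternatives checked — unique.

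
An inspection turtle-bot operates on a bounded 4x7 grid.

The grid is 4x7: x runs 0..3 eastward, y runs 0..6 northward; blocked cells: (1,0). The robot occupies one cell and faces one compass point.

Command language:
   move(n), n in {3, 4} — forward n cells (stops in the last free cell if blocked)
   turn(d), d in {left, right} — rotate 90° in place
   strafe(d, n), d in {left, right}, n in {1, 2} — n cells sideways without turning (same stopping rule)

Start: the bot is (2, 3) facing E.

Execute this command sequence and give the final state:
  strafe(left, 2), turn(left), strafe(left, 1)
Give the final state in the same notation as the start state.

start: (2, 3) facing E
1. strafe(left, 2) → (2, 5) facing E
2. turn(left) → (2, 5) facing N
3. strafe(left, 1) → (1, 5) facing N

(1, 5) facing N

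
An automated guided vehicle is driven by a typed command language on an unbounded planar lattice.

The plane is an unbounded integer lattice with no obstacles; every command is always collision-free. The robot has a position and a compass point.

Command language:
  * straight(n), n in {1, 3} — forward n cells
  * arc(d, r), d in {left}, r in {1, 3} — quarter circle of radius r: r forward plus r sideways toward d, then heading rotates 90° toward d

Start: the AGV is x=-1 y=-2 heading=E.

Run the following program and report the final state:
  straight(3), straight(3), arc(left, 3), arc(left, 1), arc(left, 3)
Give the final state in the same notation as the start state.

x=4 y=-1 heading=S

start: x=-1 y=-2 heading=E
[1] after straight(3): x=2 y=-2 heading=E
[2] after straight(3): x=5 y=-2 heading=E
[3] after arc(left, 3): x=8 y=1 heading=N
[4] after arc(left, 1): x=7 y=2 heading=W
[5] after arc(left, 3): x=4 y=-1 heading=S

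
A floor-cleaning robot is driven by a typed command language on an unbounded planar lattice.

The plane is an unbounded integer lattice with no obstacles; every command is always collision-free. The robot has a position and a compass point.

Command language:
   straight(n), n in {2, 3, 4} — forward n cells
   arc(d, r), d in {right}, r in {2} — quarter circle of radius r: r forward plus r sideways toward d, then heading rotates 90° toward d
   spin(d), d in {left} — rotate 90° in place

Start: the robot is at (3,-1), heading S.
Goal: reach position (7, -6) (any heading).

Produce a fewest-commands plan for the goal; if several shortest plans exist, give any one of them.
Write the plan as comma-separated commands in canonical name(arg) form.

initial: at (3,-1), heading S
1. straight(2) → at (3,-3), heading S
2. straight(3) → at (3,-6), heading S
3. spin(left) → at (3,-6), heading E
4. straight(4) → at (7,-6), heading E
nothing shorter than 4 reaches the goal.

straight(2), straight(3), spin(left), straight(4)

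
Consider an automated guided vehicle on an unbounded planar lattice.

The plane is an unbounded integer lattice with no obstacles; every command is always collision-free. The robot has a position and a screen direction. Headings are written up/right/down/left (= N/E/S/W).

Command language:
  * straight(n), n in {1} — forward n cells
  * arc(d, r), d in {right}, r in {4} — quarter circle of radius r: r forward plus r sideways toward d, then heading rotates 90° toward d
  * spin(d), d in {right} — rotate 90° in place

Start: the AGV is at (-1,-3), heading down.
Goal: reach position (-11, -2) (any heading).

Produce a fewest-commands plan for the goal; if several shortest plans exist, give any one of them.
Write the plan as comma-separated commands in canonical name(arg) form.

initial: at (-1,-3), heading down
t=1 arc(right, 4) ⇒ at (-5,-7), heading left
t=2 straight(1) ⇒ at (-6,-7), heading left
t=3 straight(1) ⇒ at (-7,-7), heading left
t=4 arc(right, 4) ⇒ at (-11,-3), heading up
t=5 straight(1) ⇒ at (-11,-2), heading up
nothing shorter than 5 reaches the goal.

arc(right, 4), straight(1), straight(1), arc(right, 4), straight(1)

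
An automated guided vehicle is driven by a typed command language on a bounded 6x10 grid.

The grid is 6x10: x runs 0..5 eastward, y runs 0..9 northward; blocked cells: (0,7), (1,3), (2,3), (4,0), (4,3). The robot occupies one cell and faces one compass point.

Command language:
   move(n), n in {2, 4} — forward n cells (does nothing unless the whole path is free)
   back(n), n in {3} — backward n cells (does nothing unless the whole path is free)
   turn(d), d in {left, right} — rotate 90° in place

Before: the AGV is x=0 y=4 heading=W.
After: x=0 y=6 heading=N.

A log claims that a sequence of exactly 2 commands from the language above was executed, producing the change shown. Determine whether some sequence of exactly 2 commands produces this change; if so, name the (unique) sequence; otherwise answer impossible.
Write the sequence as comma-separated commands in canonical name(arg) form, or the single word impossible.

turn(right), move(2)

key: position moved to (0,6) AND the heading swung to N — translation plus rotation needed
from: x=0 y=4 heading=W
[1] after turn(right): x=0 y=4 heading=N
[2] after move(2): x=0 y=6 heading=N
uniquely the one of 25 2-step routes that fits.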